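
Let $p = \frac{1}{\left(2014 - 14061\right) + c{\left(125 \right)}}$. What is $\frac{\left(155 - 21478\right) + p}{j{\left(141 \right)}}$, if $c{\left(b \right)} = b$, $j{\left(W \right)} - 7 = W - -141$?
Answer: $- \frac{254212807}{3445458} \approx -73.782$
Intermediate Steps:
$j{\left(W \right)} = 148 + W$ ($j{\left(W \right)} = 7 + \left(W - -141\right) = 7 + \left(W + 141\right) = 7 + \left(141 + W\right) = 148 + W$)
$p = - \frac{1}{11922}$ ($p = \frac{1}{\left(2014 - 14061\right) + 125} = \frac{1}{-12047 + 125} = \frac{1}{-11922} = - \frac{1}{11922} \approx -8.3879 \cdot 10^{-5}$)
$\frac{\left(155 - 21478\right) + p}{j{\left(141 \right)}} = \frac{\left(155 - 21478\right) - \frac{1}{11922}}{148 + 141} = \frac{-21323 - \frac{1}{11922}}{289} = \left(- \frac{254212807}{11922}\right) \frac{1}{289} = - \frac{254212807}{3445458}$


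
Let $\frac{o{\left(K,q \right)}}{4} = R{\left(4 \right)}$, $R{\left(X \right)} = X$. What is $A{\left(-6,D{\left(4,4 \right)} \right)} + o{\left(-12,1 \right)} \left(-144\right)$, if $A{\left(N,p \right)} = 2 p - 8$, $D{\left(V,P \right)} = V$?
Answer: $-2304$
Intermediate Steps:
$o{\left(K,q \right)} = 16$ ($o{\left(K,q \right)} = 4 \cdot 4 = 16$)
$A{\left(N,p \right)} = -8 + 2 p$
$A{\left(-6,D{\left(4,4 \right)} \right)} + o{\left(-12,1 \right)} \left(-144\right) = \left(-8 + 2 \cdot 4\right) + 16 \left(-144\right) = \left(-8 + 8\right) - 2304 = 0 - 2304 = -2304$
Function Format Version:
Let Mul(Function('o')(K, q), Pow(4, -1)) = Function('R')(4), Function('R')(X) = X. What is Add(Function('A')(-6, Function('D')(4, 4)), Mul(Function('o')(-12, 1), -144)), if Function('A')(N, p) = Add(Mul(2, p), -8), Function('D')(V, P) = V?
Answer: -2304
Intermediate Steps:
Function('o')(K, q) = 16 (Function('o')(K, q) = Mul(4, 4) = 16)
Function('A')(N, p) = Add(-8, Mul(2, p))
Add(Function('A')(-6, Function('D')(4, 4)), Mul(Function('o')(-12, 1), -144)) = Add(Add(-8, Mul(2, 4)), Mul(16, -144)) = Add(Add(-8, 8), -2304) = Add(0, -2304) = -2304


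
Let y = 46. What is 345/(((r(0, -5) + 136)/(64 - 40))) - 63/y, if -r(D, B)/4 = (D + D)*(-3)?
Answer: 46539/782 ≈ 59.513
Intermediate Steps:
r(D, B) = 24*D (r(D, B) = -4*(D + D)*(-3) = -4*2*D*(-3) = -(-24)*D = 24*D)
345/(((r(0, -5) + 136)/(64 - 40))) - 63/y = 345/(((24*0 + 136)/(64 - 40))) - 63/46 = 345/(((0 + 136)/24)) - 63*1/46 = 345/((136*(1/24))) - 63/46 = 345/(17/3) - 63/46 = 345*(3/17) - 63/46 = 1035/17 - 63/46 = 46539/782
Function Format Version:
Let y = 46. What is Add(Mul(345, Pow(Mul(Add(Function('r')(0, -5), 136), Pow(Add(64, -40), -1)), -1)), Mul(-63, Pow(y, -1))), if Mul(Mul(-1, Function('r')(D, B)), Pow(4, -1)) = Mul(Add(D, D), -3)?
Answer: Rational(46539, 782) ≈ 59.513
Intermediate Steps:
Function('r')(D, B) = Mul(24, D) (Function('r')(D, B) = Mul(-4, Mul(Add(D, D), -3)) = Mul(-4, Mul(Mul(2, D), -3)) = Mul(-4, Mul(-6, D)) = Mul(24, D))
Add(Mul(345, Pow(Mul(Add(Function('r')(0, -5), 136), Pow(Add(64, -40), -1)), -1)), Mul(-63, Pow(y, -1))) = Add(Mul(345, Pow(Mul(Add(Mul(24, 0), 136), Pow(Add(64, -40), -1)), -1)), Mul(-63, Pow(46, -1))) = Add(Mul(345, Pow(Mul(Add(0, 136), Pow(24, -1)), -1)), Mul(-63, Rational(1, 46))) = Add(Mul(345, Pow(Mul(136, Rational(1, 24)), -1)), Rational(-63, 46)) = Add(Mul(345, Pow(Rational(17, 3), -1)), Rational(-63, 46)) = Add(Mul(345, Rational(3, 17)), Rational(-63, 46)) = Add(Rational(1035, 17), Rational(-63, 46)) = Rational(46539, 782)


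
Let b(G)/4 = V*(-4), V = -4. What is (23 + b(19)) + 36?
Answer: 123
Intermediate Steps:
b(G) = 64 (b(G) = 4*(-4*(-4)) = 4*16 = 64)
(23 + b(19)) + 36 = (23 + 64) + 36 = 87 + 36 = 123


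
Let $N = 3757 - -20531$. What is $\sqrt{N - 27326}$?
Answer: $7 i \sqrt{62} \approx 55.118 i$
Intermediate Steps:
$N = 24288$ ($N = 3757 + 20531 = 24288$)
$\sqrt{N - 27326} = \sqrt{24288 - 27326} = \sqrt{-3038} = 7 i \sqrt{62}$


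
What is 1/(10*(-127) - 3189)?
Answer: -1/4459 ≈ -0.00022427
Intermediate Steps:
1/(10*(-127) - 3189) = 1/(-1270 - 3189) = 1/(-4459) = -1/4459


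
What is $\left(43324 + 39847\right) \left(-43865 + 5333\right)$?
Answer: $-3204744972$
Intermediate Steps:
$\left(43324 + 39847\right) \left(-43865 + 5333\right) = 83171 \left(-38532\right) = -3204744972$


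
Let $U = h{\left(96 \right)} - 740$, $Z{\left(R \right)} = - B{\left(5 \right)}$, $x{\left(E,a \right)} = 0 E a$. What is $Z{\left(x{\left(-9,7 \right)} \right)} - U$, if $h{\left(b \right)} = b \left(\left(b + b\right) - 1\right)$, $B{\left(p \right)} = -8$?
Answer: $-17588$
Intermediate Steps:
$x{\left(E,a \right)} = 0$ ($x{\left(E,a \right)} = 0 a = 0$)
$h{\left(b \right)} = b \left(-1 + 2 b\right)$ ($h{\left(b \right)} = b \left(2 b - 1\right) = b \left(-1 + 2 b\right)$)
$Z{\left(R \right)} = 8$ ($Z{\left(R \right)} = \left(-1\right) \left(-8\right) = 8$)
$U = 17596$ ($U = 96 \left(-1 + 2 \cdot 96\right) - 740 = 96 \left(-1 + 192\right) - 740 = 96 \cdot 191 - 740 = 18336 - 740 = 17596$)
$Z{\left(x{\left(-9,7 \right)} \right)} - U = 8 - 17596 = -17588$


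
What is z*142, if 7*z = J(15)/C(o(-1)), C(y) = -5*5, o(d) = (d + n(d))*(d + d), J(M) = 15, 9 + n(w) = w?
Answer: -426/35 ≈ -12.171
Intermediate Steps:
n(w) = -9 + w
o(d) = 2*d*(-9 + 2*d) (o(d) = (d + (-9 + d))*(d + d) = (-9 + 2*d)*(2*d) = 2*d*(-9 + 2*d))
C(y) = -25
z = -3/35 (z = (15/(-25))/7 = (15*(-1/25))/7 = (1/7)*(-3/5) = -3/35 ≈ -0.085714)
z*142 = -3/35*142 = -426/35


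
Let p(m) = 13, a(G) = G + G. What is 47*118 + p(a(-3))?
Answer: 5559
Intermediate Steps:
a(G) = 2*G
47*118 + p(a(-3)) = 47*118 + 13 = 5546 + 13 = 5559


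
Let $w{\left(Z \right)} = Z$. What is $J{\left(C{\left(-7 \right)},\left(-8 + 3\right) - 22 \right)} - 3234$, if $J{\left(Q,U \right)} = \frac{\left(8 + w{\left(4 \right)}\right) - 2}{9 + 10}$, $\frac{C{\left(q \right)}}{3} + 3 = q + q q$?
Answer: $- \frac{61436}{19} \approx -3233.5$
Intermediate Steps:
$C{\left(q \right)} = -9 + 3 q + 3 q^{2}$ ($C{\left(q \right)} = -9 + 3 \left(q + q q\right) = -9 + 3 \left(q + q^{2}\right) = -9 + \left(3 q + 3 q^{2}\right) = -9 + 3 q + 3 q^{2}$)
$J{\left(Q,U \right)} = \frac{10}{19}$ ($J{\left(Q,U \right)} = \frac{\left(8 + 4\right) - 2}{9 + 10} = \frac{12 - 2}{19} = 10 \cdot \frac{1}{19} = \frac{10}{19}$)
$J{\left(C{\left(-7 \right)},\left(-8 + 3\right) - 22 \right)} - 3234 = \frac{10}{19} - 3234 = - \frac{61436}{19}$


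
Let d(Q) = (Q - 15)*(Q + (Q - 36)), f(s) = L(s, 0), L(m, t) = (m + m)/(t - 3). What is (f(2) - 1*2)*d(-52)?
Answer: -93800/3 ≈ -31267.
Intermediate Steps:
L(m, t) = 2*m/(-3 + t) (L(m, t) = (2*m)/(-3 + t) = 2*m/(-3 + t))
f(s) = -2*s/3 (f(s) = 2*s/(-3 + 0) = 2*s/(-3) = 2*s*(-1/3) = -2*s/3)
d(Q) = (-36 + 2*Q)*(-15 + Q) (d(Q) = (-15 + Q)*(Q + (-36 + Q)) = (-15 + Q)*(-36 + 2*Q) = (-36 + 2*Q)*(-15 + Q))
(f(2) - 1*2)*d(-52) = (-2/3*2 - 1*2)*(540 - 66*(-52) + 2*(-52)**2) = (-4/3 - 2)*(540 + 3432 + 2*2704) = -10*(540 + 3432 + 5408)/3 = -10/3*9380 = -93800/3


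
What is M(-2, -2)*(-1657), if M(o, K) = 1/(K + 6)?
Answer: -1657/4 ≈ -414.25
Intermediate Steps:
M(o, K) = 1/(6 + K)
M(-2, -2)*(-1657) = -1657/(6 - 2) = -1657/4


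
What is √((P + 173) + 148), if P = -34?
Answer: √287 ≈ 16.941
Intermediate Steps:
√((P + 173) + 148) = √((-34 + 173) + 148) = √(139 + 148) = √287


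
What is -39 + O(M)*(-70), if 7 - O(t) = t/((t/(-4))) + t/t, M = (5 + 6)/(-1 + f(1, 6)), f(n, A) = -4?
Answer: -739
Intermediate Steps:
M = -11/5 (M = (5 + 6)/(-1 - 4) = 11/(-5) = 11*(-1/5) = -11/5 ≈ -2.2000)
O(t) = 10 (O(t) = 7 - (t/((t/(-4))) + t/t) = 7 - (t/((t*(-1/4))) + 1) = 7 - (t/((-t/4)) + 1) = 7 - (t*(-4/t) + 1) = 7 - (-4 + 1) = 7 - 1*(-3) = 7 + 3 = 10)
-39 + O(M)*(-70) = -39 + 10*(-70) = -39 - 700 = -739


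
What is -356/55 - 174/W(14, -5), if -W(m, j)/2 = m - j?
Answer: -1979/1045 ≈ -1.8938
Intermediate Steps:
W(m, j) = -2*m + 2*j (W(m, j) = -2*(m - j) = -2*m + 2*j)
-356/55 - 174/W(14, -5) = -356/55 - 174/(-2*14 + 2*(-5)) = -356*1/55 - 174/(-28 - 10) = -356/55 - 174/(-38) = -356/55 - 174*(-1/38) = -356/55 + 87/19 = -1979/1045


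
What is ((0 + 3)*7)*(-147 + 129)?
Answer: -378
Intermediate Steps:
((0 + 3)*7)*(-147 + 129) = (3*7)*(-18) = 21*(-18) = -378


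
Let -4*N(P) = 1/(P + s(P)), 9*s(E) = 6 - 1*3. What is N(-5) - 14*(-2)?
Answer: 1571/56 ≈ 28.054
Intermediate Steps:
s(E) = 1/3 (s(E) = (6 - 1*3)/9 = (6 - 3)/9 = (1/9)*3 = 1/3)
N(P) = -1/(4*(1/3 + P)) (N(P) = -1/(4*(P + 1/3)) = -1/(4*(1/3 + P)))
N(-5) - 14*(-2) = -3/(4 + 12*(-5)) - 14*(-2) = -3/(4 - 60) + 28 = -3/(-56) + 28 = -3*(-1/56) + 28 = 3/56 + 28 = 1571/56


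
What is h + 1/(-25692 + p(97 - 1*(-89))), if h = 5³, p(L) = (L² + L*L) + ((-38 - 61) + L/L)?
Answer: 5425251/43402 ≈ 125.00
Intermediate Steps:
p(L) = -98 + 2*L² (p(L) = (L² + L²) + (-99 + 1) = 2*L² - 98 = -98 + 2*L²)
h = 125
h + 1/(-25692 + p(97 - 1*(-89))) = 125 + 1/(-25692 + (-98 + 2*(97 - 1*(-89))²)) = 125 + 1/(-25692 + (-98 + 2*(97 + 89)²)) = 125 + 1/(-25692 + (-98 + 2*186²)) = 125 + 1/(-25692 + (-98 + 2*34596)) = 125 + 1/(-25692 + (-98 + 69192)) = 125 + 1/(-25692 + 69094) = 125 + 1/43402 = 5425251/43402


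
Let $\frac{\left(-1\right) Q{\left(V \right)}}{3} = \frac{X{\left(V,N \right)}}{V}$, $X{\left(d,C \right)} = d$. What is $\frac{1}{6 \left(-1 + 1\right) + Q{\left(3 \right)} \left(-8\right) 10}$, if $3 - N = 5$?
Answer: $\frac{1}{240} \approx 0.0041667$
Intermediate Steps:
$N = -2$ ($N = 3 - 5 = -2$)
$Q{\left(V \right)} = -3$ ($Q{\left(V \right)} = - 3 \frac{V}{V} = \left(-3\right) 1 = -3$)
$\frac{1}{6 \left(-1 + 1\right) + Q{\left(3 \right)} \left(-8\right) 10} = \frac{1}{6 \left(-1 + 1\right) + \left(-3\right) \left(-8\right) 10} = \frac{1}{6 \cdot 0 + 24 \cdot 10} = \frac{1}{0 + 240} = \frac{1}{240}$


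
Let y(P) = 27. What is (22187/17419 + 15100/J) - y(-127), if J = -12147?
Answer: -5706413422/211588593 ≈ -26.969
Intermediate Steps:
(22187/17419 + 15100/J) - y(-127) = (22187/17419 + 15100/(-12147)) - 1*27 = (22187*(1/17419) + 15100*(-1/12147)) - 27 = (22187/17419 - 15100/12147) - 27 = 6478589/211588593 - 27 = -5706413422/211588593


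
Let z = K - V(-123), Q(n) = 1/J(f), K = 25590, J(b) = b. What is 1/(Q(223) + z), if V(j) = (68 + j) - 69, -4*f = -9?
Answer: 9/231430 ≈ 3.8889e-5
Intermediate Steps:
f = 9/4 (f = -1/4*(-9) = 9/4 ≈ 2.2500)
Q(n) = 4/9 (Q(n) = 1/(9/4) = 4/9)
V(j) = -1 + j
z = 25714 (z = 25590 - (-1 - 123) = 25590 - 1*(-124) = 25590 + 124 = 25714)
1/(Q(223) + z) = 1/(4/9 + 25714) = 1/(231430/9) = 9/231430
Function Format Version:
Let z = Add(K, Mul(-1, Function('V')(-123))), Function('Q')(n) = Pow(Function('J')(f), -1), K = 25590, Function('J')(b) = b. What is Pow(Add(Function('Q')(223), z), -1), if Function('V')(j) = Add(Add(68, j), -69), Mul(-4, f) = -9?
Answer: Rational(9, 231430) ≈ 3.8889e-5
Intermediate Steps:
f = Rational(9, 4) (f = Mul(Rational(-1, 4), -9) = Rational(9, 4) ≈ 2.2500)
Function('Q')(n) = Rational(4, 9) (Function('Q')(n) = Pow(Rational(9, 4), -1) = Rational(4, 9))
Function('V')(j) = Add(-1, j)
z = 25714 (z = Add(25590, Mul(-1, Add(-1, -123))) = Add(25590, Mul(-1, -124)) = Add(25590, 124) = 25714)
Pow(Add(Function('Q')(223), z), -1) = Pow(Add(Rational(4, 9), 25714), -1) = Pow(Rational(231430, 9), -1) = Rational(9, 231430)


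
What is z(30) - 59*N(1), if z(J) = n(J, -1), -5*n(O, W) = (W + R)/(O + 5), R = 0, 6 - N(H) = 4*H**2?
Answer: -20649/175 ≈ -117.99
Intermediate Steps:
N(H) = 6 - 4*H**2
n(O, W) = -W/(5*(5 + O)) (n(O, W) = -(W + 0)/(5*(O + 5)) = -W/(5*(5 + O)))
z(J) = 1/(25 + 5*J) (z(J) = -1*(-1)/(25 + 5*J) = 1/(25 + 5*J))
z(30) - 59*N(1) = 1/(5*(5 + 30)) - 59*(6 - 4*1**2) = (1/5)/35 - 59*(6 - 4*1) = (1/5)*(1/35) - 59*(6 - 4) = 1/175 - 59*2 = 1/175 - 1*118 = 1/175 - 118 = -20649/175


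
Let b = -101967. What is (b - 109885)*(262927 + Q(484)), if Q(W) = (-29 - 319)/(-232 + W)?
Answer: -1169727683176/21 ≈ -5.5701e+10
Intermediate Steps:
Q(W) = -348/(-232 + W)
(b - 109885)*(262927 + Q(484)) = (-101967 - 109885)*(262927 - 348/(-232 + 484)) = -211852*(262927 - 348/252) = -211852*(262927 - 348*1/252) = -211852*(262927 - 29/21) = -211852*5521438/21 = -1169727683176/21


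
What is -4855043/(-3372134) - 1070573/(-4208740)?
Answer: 12021864644301/7096217625580 ≈ 1.6941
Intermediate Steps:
-4855043/(-3372134) - 1070573/(-4208740) = -4855043*(-1/3372134) - 1070573*(-1/4208740) = 4855043/3372134 + 1070573/4208740 = 12021864644301/7096217625580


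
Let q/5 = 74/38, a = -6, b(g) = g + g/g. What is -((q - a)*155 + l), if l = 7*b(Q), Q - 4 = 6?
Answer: -47808/19 ≈ -2516.2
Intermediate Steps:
Q = 10 (Q = 4 + 6 = 10)
b(g) = 1 + g (b(g) = g + 1 = 1 + g)
q = 185/19 (q = 5*(74/38) = 5*(74*(1/38)) = 5*(37/19) = 185/19 ≈ 9.7368)
l = 77 (l = 7*(1 + 10) = 7*11 = 77)
-((q - a)*155 + l) = -((185/19 - 1*(-6))*155 + 77) = -((185/19 + 6)*155 + 77) = -((299/19)*155 + 77) = -(46345/19 + 77) = -1*47808/19 = -47808/19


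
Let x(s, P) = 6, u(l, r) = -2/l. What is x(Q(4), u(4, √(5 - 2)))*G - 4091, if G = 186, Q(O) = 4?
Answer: -2975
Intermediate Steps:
x(Q(4), u(4, √(5 - 2)))*G - 4091 = 6*186 - 4091 = 1116 - 4091 = -2975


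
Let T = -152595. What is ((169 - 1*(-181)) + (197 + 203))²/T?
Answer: -12500/3391 ≈ -3.6862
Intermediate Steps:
((169 - 1*(-181)) + (197 + 203))²/T = ((169 - 1*(-181)) + (197 + 203))²/(-152595) = ((169 + 181) + 400)²*(-1/152595) = (350 + 400)²*(-1/152595) = 750²*(-1/152595) = 562500*(-1/152595) = -12500/3391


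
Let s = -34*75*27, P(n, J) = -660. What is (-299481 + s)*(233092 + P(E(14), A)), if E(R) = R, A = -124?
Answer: -85611910992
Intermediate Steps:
s = -68850 (s = -2550*27 = -68850)
(-299481 + s)*(233092 + P(E(14), A)) = (-299481 - 68850)*(233092 - 660) = -368331*232432 = -85611910992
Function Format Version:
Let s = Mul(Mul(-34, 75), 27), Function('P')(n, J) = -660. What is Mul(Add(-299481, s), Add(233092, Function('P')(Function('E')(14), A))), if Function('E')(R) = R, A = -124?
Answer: -85611910992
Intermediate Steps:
s = -68850 (s = Mul(-2550, 27) = -68850)
Mul(Add(-299481, s), Add(233092, Function('P')(Function('E')(14), A))) = Mul(Add(-299481, -68850), Add(233092, -660)) = Mul(-368331, 232432) = -85611910992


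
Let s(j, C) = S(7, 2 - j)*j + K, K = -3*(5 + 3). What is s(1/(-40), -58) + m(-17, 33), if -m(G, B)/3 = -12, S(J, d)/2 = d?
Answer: 9519/800 ≈ 11.899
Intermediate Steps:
S(J, d) = 2*d
m(G, B) = 36 (m(G, B) = -3*(-12) = 36)
K = -24 (K = -3*8 = -24)
s(j, C) = -24 + j*(4 - 2*j) (s(j, C) = (2*(2 - j))*j - 24 = (4 - 2*j)*j - 24 = j*(4 - 2*j) - 24 = -24 + j*(4 - 2*j))
s(1/(-40), -58) + m(-17, 33) = (-24 - 2*(-2 + 1/(-40))/(-40)) + 36 = (-24 - 2*(-1/40)*(-2 - 1/40)) + 36 = (-24 - 2*(-1/40)*(-81/40)) + 36 = (-24 - 81/800) + 36 = -19281/800 + 36 = 9519/800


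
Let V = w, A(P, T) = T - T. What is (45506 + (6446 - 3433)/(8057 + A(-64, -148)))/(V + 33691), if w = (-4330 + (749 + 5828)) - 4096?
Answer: 366644855/256550994 ≈ 1.4291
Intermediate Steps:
A(P, T) = 0
w = -1849 (w = (-4330 + 6577) - 4096 = 2247 - 4096 = -1849)
V = -1849
(45506 + (6446 - 3433)/(8057 + A(-64, -148)))/(V + 33691) = (45506 + (6446 - 3433)/(8057 + 0))/(-1849 + 33691) = (45506 + 3013/8057)/31842 = (45506 + 3013*(1/8057))*(1/31842) = (45506 + 3013/8057)*(1/31842) = (366644855/8057)*(1/31842) = 366644855/256550994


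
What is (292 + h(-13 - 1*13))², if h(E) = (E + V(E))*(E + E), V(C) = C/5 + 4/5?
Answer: 87684496/25 ≈ 3.5074e+6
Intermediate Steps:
V(C) = ⅘ + C/5 (V(C) = C*(⅕) + 4*(⅕) = C/5 + ⅘ = ⅘ + C/5)
h(E) = 2*E*(⅘ + 6*E/5) (h(E) = (E + (⅘ + E/5))*(E + E) = (⅘ + 6*E/5)*(2*E) = 2*E*(⅘ + 6*E/5))
(292 + h(-13 - 1*13))² = (292 + 4*(-13 - 1*13)*(2 + 3*(-13 - 1*13))/5)² = (292 + 4*(-13 - 13)*(2 + 3*(-13 - 13))/5)² = (292 + (⅘)*(-26)*(2 + 3*(-26)))² = (292 + (⅘)*(-26)*(2 - 78))² = (292 + (⅘)*(-26)*(-76))² = (292 + 7904/5)² = (9364/5)² = 87684496/25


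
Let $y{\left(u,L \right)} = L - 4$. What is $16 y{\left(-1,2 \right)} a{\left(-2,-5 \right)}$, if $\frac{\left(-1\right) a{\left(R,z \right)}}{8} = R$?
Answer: $-512$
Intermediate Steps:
$y{\left(u,L \right)} = -4 + L$
$a{\left(R,z \right)} = - 8 R$
$16 y{\left(-1,2 \right)} a{\left(-2,-5 \right)} = 16 \left(-4 + 2\right) \left(\left(-8\right) \left(-2\right)\right) = 16 \left(-2\right) 16 = \left(-32\right) 16 = -512$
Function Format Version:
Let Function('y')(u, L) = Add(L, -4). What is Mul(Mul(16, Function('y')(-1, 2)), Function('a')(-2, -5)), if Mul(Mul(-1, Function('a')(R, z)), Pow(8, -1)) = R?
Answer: -512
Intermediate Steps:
Function('y')(u, L) = Add(-4, L)
Function('a')(R, z) = Mul(-8, R)
Mul(Mul(16, Function('y')(-1, 2)), Function('a')(-2, -5)) = Mul(Mul(16, Add(-4, 2)), Mul(-8, -2)) = Mul(Mul(16, -2), 16) = Mul(-32, 16) = -512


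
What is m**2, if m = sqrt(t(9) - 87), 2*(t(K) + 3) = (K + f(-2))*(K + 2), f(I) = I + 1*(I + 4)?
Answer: -81/2 ≈ -40.500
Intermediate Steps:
f(I) = 4 + 2*I (f(I) = I + 1*(4 + I) = I + (4 + I) = 4 + 2*I)
t(K) = -3 + K*(2 + K)/2 (t(K) = -3 + ((K + (4 + 2*(-2)))*(K + 2))/2 = -3 + ((K + (4 - 4))*(2 + K))/2 = -3 + ((K + 0)*(2 + K))/2 = -3 + (K*(2 + K))/2 = -3 + K*(2 + K)/2)
m = 9*I*sqrt(2)/2 (m = sqrt((-3 + 9 + (1/2)*9**2) - 87) = sqrt((-3 + 9 + (1/2)*81) - 87) = sqrt((-3 + 9 + 81/2) - 87) = sqrt(93/2 - 87) = sqrt(-81/2) = 9*I*sqrt(2)/2 ≈ 6.364*I)
m**2 = (9*I*sqrt(2)/2)**2 = -81/2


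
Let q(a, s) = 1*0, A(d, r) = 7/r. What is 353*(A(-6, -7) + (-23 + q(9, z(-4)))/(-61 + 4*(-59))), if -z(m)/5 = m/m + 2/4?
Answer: -96722/297 ≈ -325.66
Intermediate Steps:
z(m) = -15/2 (z(m) = -5*(m/m + 2/4) = -5*(1 + 2*(¼)) = -5*(1 + ½) = -5*3/2 = -15/2)
q(a, s) = 0
353*(A(-6, -7) + (-23 + q(9, z(-4)))/(-61 + 4*(-59))) = 353*(7/(-7) + (-23 + 0)/(-61 + 4*(-59))) = 353*(7*(-⅐) - 23/(-61 - 236)) = 353*(-1 - 23/(-297)) = 353*(-1 - 23*(-1/297)) = 353*(-1 + 23/297) = 353*(-274/297) = -96722/297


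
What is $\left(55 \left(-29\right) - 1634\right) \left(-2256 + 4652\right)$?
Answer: $-7736684$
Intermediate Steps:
$\left(55 \left(-29\right) - 1634\right) \left(-2256 + 4652\right) = \left(-1595 - 1634\right) 2396 = \left(-3229\right) 2396 = -7736684$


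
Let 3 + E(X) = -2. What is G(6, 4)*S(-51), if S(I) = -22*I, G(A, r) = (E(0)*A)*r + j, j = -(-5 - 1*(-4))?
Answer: -133518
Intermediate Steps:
E(X) = -5 (E(X) = -3 - 2 = -5)
j = 1 (j = -(-5 + 4) = -1*(-1) = 1)
G(A, r) = 1 - 5*A*r (G(A, r) = (-5*A)*r + 1 = -5*A*r + 1 = 1 - 5*A*r)
G(6, 4)*S(-51) = (1 - 5*6*4)*(-22*(-51)) = (1 - 120)*1122 = -119*1122 = -133518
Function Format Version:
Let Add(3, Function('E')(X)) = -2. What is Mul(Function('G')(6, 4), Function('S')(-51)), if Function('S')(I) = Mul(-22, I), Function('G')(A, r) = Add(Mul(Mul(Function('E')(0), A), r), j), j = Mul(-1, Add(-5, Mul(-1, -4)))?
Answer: -133518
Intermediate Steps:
Function('E')(X) = -5 (Function('E')(X) = Add(-3, -2) = -5)
j = 1 (j = Mul(-1, Add(-5, 4)) = Mul(-1, -1) = 1)
Function('G')(A, r) = Add(1, Mul(-5, A, r)) (Function('G')(A, r) = Add(Mul(Mul(-5, A), r), 1) = Add(Mul(-5, A, r), 1) = Add(1, Mul(-5, A, r)))
Mul(Function('G')(6, 4), Function('S')(-51)) = Mul(Add(1, Mul(-5, 6, 4)), Mul(-22, -51)) = Mul(Add(1, -120), 1122) = Mul(-119, 1122) = -133518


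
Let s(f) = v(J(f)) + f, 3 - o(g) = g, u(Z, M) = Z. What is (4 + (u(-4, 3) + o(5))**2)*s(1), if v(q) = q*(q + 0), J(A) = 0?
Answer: 40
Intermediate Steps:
v(q) = q**2 (v(q) = q*q = q**2)
o(g) = 3 - g
s(f) = f (s(f) = 0**2 + f = 0 + f = f)
(4 + (u(-4, 3) + o(5))**2)*s(1) = (4 + (-4 + (3 - 1*5))**2)*1 = (4 + (-4 + (3 - 5))**2)*1 = (4 + (-4 - 2)**2)*1 = (4 + (-6)**2)*1 = (4 + 36)*1 = 40*1 = 40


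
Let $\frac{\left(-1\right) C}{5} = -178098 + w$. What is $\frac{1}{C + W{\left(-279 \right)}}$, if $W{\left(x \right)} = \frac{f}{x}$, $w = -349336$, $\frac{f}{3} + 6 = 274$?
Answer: $\frac{93}{245256542} \approx 3.7919 \cdot 10^{-7}$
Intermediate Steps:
$f = 804$ ($f = -18 + 3 \cdot 274 = -18 + 822 = 804$)
$W{\left(x \right)} = \frac{804}{x}$
$C = 2637170$ ($C = - 5 \left(-178098 - 349336\right) = \left(-5\right) \left(-527434\right) = 2637170$)
$\frac{1}{C + W{\left(-279 \right)}} = \frac{1}{2637170 + \frac{804}{-279}} = \frac{1}{2637170 + 804 \left(- \frac{1}{279}\right)} = \frac{1}{2637170 - \frac{268}{93}} = \frac{1}{\frac{245256542}{93}} = \frac{93}{245256542}$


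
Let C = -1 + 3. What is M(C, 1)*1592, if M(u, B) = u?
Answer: 3184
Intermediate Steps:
C = 2
M(C, 1)*1592 = 2*1592 = 3184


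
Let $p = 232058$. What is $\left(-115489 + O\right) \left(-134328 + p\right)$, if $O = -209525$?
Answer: $-31763618220$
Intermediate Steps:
$\left(-115489 + O\right) \left(-134328 + p\right) = \left(-115489 - 209525\right) \left(-134328 + 232058\right) = \left(-325014\right) 97730 = -31763618220$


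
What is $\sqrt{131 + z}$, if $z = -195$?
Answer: $8 i \approx 8.0 i$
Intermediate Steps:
$\sqrt{131 + z} = \sqrt{131 - 195} = \sqrt{-64} = 8 i$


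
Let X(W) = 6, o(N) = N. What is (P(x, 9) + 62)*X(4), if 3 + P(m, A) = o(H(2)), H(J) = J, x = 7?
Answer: 366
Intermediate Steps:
P(m, A) = -1 (P(m, A) = -3 + 2 = -1)
(P(x, 9) + 62)*X(4) = (-1 + 62)*6 = 61*6 = 366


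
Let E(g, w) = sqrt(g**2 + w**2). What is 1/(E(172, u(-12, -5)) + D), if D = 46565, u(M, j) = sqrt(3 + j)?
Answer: 46565/2168269643 - sqrt(29582)/2168269643 ≈ 2.1396e-5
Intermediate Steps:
1/(E(172, u(-12, -5)) + D) = 1/(sqrt(172**2 + (sqrt(3 - 5))**2) + 46565) = 1/(sqrt(29584 + (sqrt(-2))**2) + 46565) = 1/(sqrt(29584 + (I*sqrt(2))**2) + 46565) = 1/(sqrt(29584 - 2) + 46565) = 1/(sqrt(29582) + 46565) = 1/(46565 + sqrt(29582))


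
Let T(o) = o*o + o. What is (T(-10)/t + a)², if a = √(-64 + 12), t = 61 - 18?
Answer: -88048/1849 + 360*I*√13/43 ≈ -47.619 + 30.186*I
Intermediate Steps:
t = 43
T(o) = o + o² (T(o) = o² + o = o + o²)
a = 2*I*√13 (a = √(-52) = 2*I*√13 ≈ 7.2111*I)
(T(-10)/t + a)² = (-10*(1 - 10)/43 + 2*I*√13)² = (-10*(-9)*(1/43) + 2*I*√13)² = (90*(1/43) + 2*I*√13)² = (90/43 + 2*I*√13)²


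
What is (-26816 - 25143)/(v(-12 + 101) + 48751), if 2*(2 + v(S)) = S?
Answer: -103918/97587 ≈ -1.0649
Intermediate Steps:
v(S) = -2 + S/2
(-26816 - 25143)/(v(-12 + 101) + 48751) = (-26816 - 25143)/((-2 + (-12 + 101)/2) + 48751) = -51959/((-2 + (½)*89) + 48751) = -51959/((-2 + 89/2) + 48751) = -51959/(85/2 + 48751) = -51959/97587/2 = -51959*2/97587 = -103918/97587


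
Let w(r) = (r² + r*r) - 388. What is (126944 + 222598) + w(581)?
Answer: 1024276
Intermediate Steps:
w(r) = -388 + 2*r² (w(r) = (r² + r²) - 388 = 2*r² - 388 = -388 + 2*r²)
(126944 + 222598) + w(581) = (126944 + 222598) + (-388 + 2*581²) = 349542 + (-388 + 2*337561) = 349542 + (-388 + 675122) = 349542 + 674734 = 1024276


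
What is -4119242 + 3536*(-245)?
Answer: -4985562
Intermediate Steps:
-4119242 + 3536*(-245) = -4119242 - 866320 = -4985562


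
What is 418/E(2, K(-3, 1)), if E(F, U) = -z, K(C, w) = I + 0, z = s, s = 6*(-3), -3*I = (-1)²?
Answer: 209/9 ≈ 23.222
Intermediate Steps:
I = -⅓ (I = -⅓*(-1)² = -⅓*1 = -⅓ ≈ -0.33333)
s = -18
z = -18
K(C, w) = -⅓ (K(C, w) = -⅓ + 0 = -⅓)
E(F, U) = 18 (E(F, U) = -1*(-18) = 18)
418/E(2, K(-3, 1)) = 418/18 = 418*(1/18) = 209/9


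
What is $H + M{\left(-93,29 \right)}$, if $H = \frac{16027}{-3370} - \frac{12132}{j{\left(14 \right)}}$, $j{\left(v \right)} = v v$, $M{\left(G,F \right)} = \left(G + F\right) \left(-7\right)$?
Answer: $\frac{62971707}{165130} \approx 381.35$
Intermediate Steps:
$M{\left(G,F \right)} = - 7 F - 7 G$ ($M{\left(G,F \right)} = \left(F + G\right) \left(-7\right) = - 7 F - 7 G$)
$j{\left(v \right)} = v^{2}$
$H = - \frac{11006533}{165130}$ ($H = \frac{16027}{-3370} - \frac{12132}{14^{2}} = 16027 \left(- \frac{1}{3370}\right) - \frac{12132}{196} = - \frac{16027}{3370} - \frac{3033}{49} = - \frac{11006533}{165130} \approx -66.654$)
$H + M{\left(-93,29 \right)} = - \frac{11006533}{165130} - -448 = - \frac{11006533}{165130} + \left(-203 + 651\right) = - \frac{11006533}{165130} + 448 = \frac{62971707}{165130}$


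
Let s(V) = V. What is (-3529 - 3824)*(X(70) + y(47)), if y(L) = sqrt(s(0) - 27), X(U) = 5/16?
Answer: -36765/16 - 22059*I*sqrt(3) ≈ -2297.8 - 38207.0*I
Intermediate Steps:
X(U) = 5/16 (X(U) = 5*(1/16) = 5/16)
y(L) = 3*I*sqrt(3) (y(L) = sqrt(0 - 27) = sqrt(-27) = 3*I*sqrt(3))
(-3529 - 3824)*(X(70) + y(47)) = (-3529 - 3824)*(5/16 + 3*I*sqrt(3)) = -7353*(5/16 + 3*I*sqrt(3)) = -36765/16 - 22059*I*sqrt(3)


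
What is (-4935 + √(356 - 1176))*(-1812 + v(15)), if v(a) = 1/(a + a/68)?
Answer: 616990808/69 - 3750704*I*√205/1035 ≈ 8.9419e+6 - 51886.0*I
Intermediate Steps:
v(a) = 68/(69*a) (v(a) = 1/(a + a*(1/68)) = 1/(a + a/68) = 1/(69*a/68) = 68/(69*a))
(-4935 + √(356 - 1176))*(-1812 + v(15)) = (-4935 + √(356 - 1176))*(-1812 + (68/69)/15) = (-4935 + √(-820))*(-1812 + (68/69)*(1/15)) = (-4935 + 2*I*√205)*(-1812 + 68/1035) = (-4935 + 2*I*√205)*(-1875352/1035) = 616990808/69 - 3750704*I*√205/1035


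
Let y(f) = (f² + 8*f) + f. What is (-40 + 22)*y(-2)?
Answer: 252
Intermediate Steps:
y(f) = f² + 9*f
(-40 + 22)*y(-2) = (-40 + 22)*(-2*(9 - 2)) = -(-36)*7 = -18*(-14) = 252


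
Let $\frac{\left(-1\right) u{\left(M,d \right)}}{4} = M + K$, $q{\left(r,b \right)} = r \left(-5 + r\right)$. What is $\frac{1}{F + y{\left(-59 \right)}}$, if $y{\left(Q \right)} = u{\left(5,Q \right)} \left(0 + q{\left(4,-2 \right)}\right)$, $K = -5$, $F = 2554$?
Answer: $\frac{1}{2554} \approx 0.00039154$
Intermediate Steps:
$u{\left(M,d \right)} = 20 - 4 M$ ($u{\left(M,d \right)} = - 4 \left(M - 5\right) = - 4 \left(-5 + M\right) = 20 - 4 M$)
$y{\left(Q \right)} = 0$ ($y{\left(Q \right)} = \left(20 - 20\right) \left(0 + 4 \left(-5 + 4\right)\right) = \left(20 - 20\right) \left(0 + 4 \left(-1\right)\right) = 0 \left(0 - 4\right) = 0 \left(-4\right) = 0$)
$\frac{1}{F + y{\left(-59 \right)}} = \frac{1}{2554 + 0} = \frac{1}{2554}$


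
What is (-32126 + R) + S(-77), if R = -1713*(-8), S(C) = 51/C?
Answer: -1418545/77 ≈ -18423.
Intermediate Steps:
R = 13704
(-32126 + R) + S(-77) = (-32126 + 13704) + 51/(-77) = -18422 + 51*(-1/77) = -18422 - 51/77 = -1418545/77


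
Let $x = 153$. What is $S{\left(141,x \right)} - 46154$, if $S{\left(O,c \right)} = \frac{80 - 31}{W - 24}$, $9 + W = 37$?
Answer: $- \frac{184567}{4} \approx -46142.0$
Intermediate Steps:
$W = 28$ ($W = -9 + 37 = 28$)
$S{\left(O,c \right)} = \frac{49}{4}$ ($S{\left(O,c \right)} = \frac{80 - 31}{28 - 24} = \frac{49}{4}$)
$S{\left(141,x \right)} - 46154 = \frac{49}{4} - 46154 = - \frac{184567}{4}$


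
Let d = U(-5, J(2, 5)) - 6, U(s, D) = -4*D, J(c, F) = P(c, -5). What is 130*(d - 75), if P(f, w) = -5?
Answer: -7930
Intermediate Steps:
J(c, F) = -5
d = 14 (d = -4*(-5) - 6 = 20 - 6 = 14)
130*(d - 75) = 130*(14 - 75) = 130*(-61) = -7930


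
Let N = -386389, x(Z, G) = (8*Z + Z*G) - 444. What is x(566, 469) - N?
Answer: 655927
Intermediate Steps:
x(Z, G) = -444 + 8*Z + G*Z (x(Z, G) = (8*Z + G*Z) - 444 = -444 + 8*Z + G*Z)
x(566, 469) - N = (-444 + 8*566 + 469*566) - 1*(-386389) = (-444 + 4528 + 265454) + 386389 = 269538 + 386389 = 655927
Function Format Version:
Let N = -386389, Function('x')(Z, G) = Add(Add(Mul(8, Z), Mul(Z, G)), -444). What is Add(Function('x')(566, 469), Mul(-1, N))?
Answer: 655927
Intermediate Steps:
Function('x')(Z, G) = Add(-444, Mul(8, Z), Mul(G, Z)) (Function('x')(Z, G) = Add(Add(Mul(8, Z), Mul(G, Z)), -444) = Add(-444, Mul(8, Z), Mul(G, Z)))
Add(Function('x')(566, 469), Mul(-1, N)) = Add(Add(-444, Mul(8, 566), Mul(469, 566)), Mul(-1, -386389)) = Add(Add(-444, 4528, 265454), 386389) = Add(269538, 386389) = 655927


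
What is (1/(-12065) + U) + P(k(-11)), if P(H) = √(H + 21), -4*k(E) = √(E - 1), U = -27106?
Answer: -327033891/12065 + √(84 - 2*I*√3)/2 ≈ -27101.0 - 0.094471*I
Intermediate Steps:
k(E) = -√(-1 + E)/4 (k(E) = -√(E - 1)/4 = -√(-1 + E)/4)
P(H) = √(21 + H)
(1/(-12065) + U) + P(k(-11)) = (1/(-12065) - 27106) + √(21 - √(-1 - 11)/4) = (-1/12065 - 27106) + √(21 - I*√3/2) = -327033891/12065 + √(21 - I*√3/2)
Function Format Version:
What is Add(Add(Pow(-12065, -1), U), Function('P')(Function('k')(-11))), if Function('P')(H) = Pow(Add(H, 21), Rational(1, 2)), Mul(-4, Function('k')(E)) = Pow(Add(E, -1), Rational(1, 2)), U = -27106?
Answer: Add(Rational(-327033891, 12065), Mul(Rational(1, 2), Pow(Add(84, Mul(-2, I, Pow(3, Rational(1, 2)))), Rational(1, 2)))) ≈ Add(-27101., Mul(-0.094471, I))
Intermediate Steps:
Function('k')(E) = Mul(Rational(-1, 4), Pow(Add(-1, E), Rational(1, 2))) (Function('k')(E) = Mul(Rational(-1, 4), Pow(Add(E, -1), Rational(1, 2))) = Mul(Rational(-1, 4), Pow(Add(-1, E), Rational(1, 2))))
Function('P')(H) = Pow(Add(21, H), Rational(1, 2))
Add(Add(Pow(-12065, -1), U), Function('P')(Function('k')(-11))) = Add(Add(Pow(-12065, -1), -27106), Pow(Add(21, Mul(Rational(-1, 4), Pow(Add(-1, -11), Rational(1, 2)))), Rational(1, 2))) = Add(Add(Rational(-1, 12065), -27106), Pow(Add(21, Mul(Rational(-1, 4), Pow(-12, Rational(1, 2)))), Rational(1, 2))) = Add(Rational(-327033891, 12065), Pow(Add(21, Mul(Rational(-1, 4), Mul(2, I, Pow(3, Rational(1, 2))))), Rational(1, 2))) = Add(Rational(-327033891, 12065), Pow(Add(21, Mul(Rational(-1, 2), I, Pow(3, Rational(1, 2)))), Rational(1, 2)))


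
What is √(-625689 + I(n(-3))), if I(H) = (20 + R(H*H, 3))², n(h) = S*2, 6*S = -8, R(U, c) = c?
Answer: 2*I*√156290 ≈ 790.67*I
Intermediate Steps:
S = -4/3 (S = (⅙)*(-8) = -4/3 ≈ -1.3333)
n(h) = -8/3 (n(h) = -4/3*2 = -8/3)
I(H) = 529 (I(H) = (20 + 3)² = 23² = 529)
√(-625689 + I(n(-3))) = √(-625689 + 529) = √(-625160) = 2*I*√156290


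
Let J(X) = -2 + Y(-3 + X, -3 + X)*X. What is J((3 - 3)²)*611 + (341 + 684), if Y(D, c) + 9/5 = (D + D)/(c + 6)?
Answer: -197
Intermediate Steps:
Y(D, c) = -9/5 + 2*D/(6 + c) (Y(D, c) = -9/5 + (D + D)/(c + 6) = -9/5 + (2*D)/(6 + c) = -9/5 + 2*D/(6 + c))
J(X) = -2 + X*(-57 + X)/(5*(3 + X)) (J(X) = -2 + ((-54 - 9*(-3 + X) + 10*(-3 + X))/(5*(6 + (-3 + X))))*X = -2 + ((-54 + (27 - 9*X) + (-30 + 10*X))/(5*(3 + X)))*X = -2 + ((-57 + X)/(5*(3 + X)))*X = -2 + X*(-57 + X)/(5*(3 + X)))
J((3 - 3)²)*611 + (341 + 684) = ((-30 + ((3 - 3)²)² - 67*(3 - 3)²)/(5*(3 + (3 - 3)²)))*611 + (341 + 684) = ((-30 + (0²)² - 67*0²)/(5*(3 + 0²)))*611 + 1025 = ((-30 + 0² - 67*0)/(5*(3 + 0)))*611 + 1025 = ((⅕)*(-30 + 0 + 0)/3)*611 + 1025 = ((⅕)*(⅓)*(-30))*611 + 1025 = -2*611 + 1025 = -1222 + 1025 = -197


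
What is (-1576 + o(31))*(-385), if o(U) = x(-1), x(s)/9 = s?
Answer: 610225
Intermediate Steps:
x(s) = 9*s
o(U) = -9 (o(U) = 9*(-1) = -9)
(-1576 + o(31))*(-385) = (-1576 - 9)*(-385) = -1585*(-385) = 610225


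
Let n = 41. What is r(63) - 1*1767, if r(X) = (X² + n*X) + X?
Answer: 4848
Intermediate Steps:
r(X) = X² + 42*X (r(X) = (X² + 41*X) + X = X² + 42*X)
r(63) - 1*1767 = 63*(42 + 63) - 1*1767 = 63*105 - 1767 = 6615 - 1767 = 4848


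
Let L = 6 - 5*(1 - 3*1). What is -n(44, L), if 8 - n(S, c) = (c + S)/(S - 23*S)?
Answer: -1951/242 ≈ -8.0620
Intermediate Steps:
L = 16 (L = 6 - 5*(1 - 3) = 6 - 5*(-2) = 6 + 10 = 16)
n(S, c) = 8 + (S + c)/(22*S) (n(S, c) = 8 - (c + S)/(S - 23*S) = 8 - (S + c)/((-22*S)) = 8 - (S + c)*(-1/(22*S)) = 8 - (-1)*(S + c)/(22*S) = 8 + (S + c)/(22*S))
-n(44, L) = -(16 + 177*44)/(22*44) = -(16 + 7788)/(22*44) = -7804/(22*44) = -1*1951/242 = -1951/242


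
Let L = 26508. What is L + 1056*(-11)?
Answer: 14892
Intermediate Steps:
L + 1056*(-11) = 26508 + 1056*(-11) = 26508 - 11616 = 14892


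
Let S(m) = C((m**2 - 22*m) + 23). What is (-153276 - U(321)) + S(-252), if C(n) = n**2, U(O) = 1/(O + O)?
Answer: 3062757149129/642 ≈ 4.7707e+9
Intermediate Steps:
U(O) = 1/(2*O)
S(m) = (23 + m**2 - 22*m)**2 (S(m) = ((m**2 - 22*m) + 23)**2 = (23 + m**2 - 22*m)**2)
(-153276 - U(321)) + S(-252) = (-153276 - 1/(2*321)) + (23 + (-252)**2 - 22*(-252))**2 = (-153276 - 1/(2*321)) + (23 + 63504 + 5544)**2 = (-153276 - 1*1/642) + 69071**2 = (-153276 - 1/642) + 4770803041 = -98403193/642 + 4770803041 = 3062757149129/642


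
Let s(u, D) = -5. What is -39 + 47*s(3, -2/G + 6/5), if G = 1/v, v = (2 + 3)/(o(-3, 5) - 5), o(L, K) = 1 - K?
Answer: -274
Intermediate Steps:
v = -5/9 (v = (2 + 3)/((1 - 1*5) - 5) = 5/((1 - 5) - 5) = 5/(-4 - 5) = 5/(-9) = 5*(-⅑) = -5/9 ≈ -0.55556)
G = -9/5 (G = 1/(-5/9) = -9/5 ≈ -1.8000)
-39 + 47*s(3, -2/G + 6/5) = -39 + 47*(-5) = -39 - 235 = -274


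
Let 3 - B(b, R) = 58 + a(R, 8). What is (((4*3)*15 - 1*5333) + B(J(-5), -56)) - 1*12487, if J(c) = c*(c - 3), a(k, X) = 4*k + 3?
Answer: -17474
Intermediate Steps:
a(k, X) = 3 + 4*k
J(c) = c*(-3 + c)
B(b, R) = -58 - 4*R (B(b, R) = 3 - (58 + (3 + 4*R)) = 3 - (61 + 4*R) = 3 + (-61 - 4*R) = -58 - 4*R)
(((4*3)*15 - 1*5333) + B(J(-5), -56)) - 1*12487 = (((4*3)*15 - 1*5333) + (-58 - 4*(-56))) - 1*12487 = ((12*15 - 5333) + (-58 + 224)) - 12487 = ((180 - 5333) + 166) - 12487 = (-5153 + 166) - 12487 = -4987 - 12487 = -17474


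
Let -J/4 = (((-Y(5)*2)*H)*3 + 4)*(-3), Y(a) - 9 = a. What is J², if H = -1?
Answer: 1115136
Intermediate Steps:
Y(a) = 9 + a
J = 1056 (J = -4*(((-(9 + 5)*2)*(-1))*3 + 4)*(-3) = -4*(((-1*14*2)*(-1))*3 + 4)*(-3) = -4*((-14*2*(-1))*3 + 4)*(-3) = -4*(-28*(-1)*3 + 4)*(-3) = -4*(28*3 + 4)*(-3) = -4*(84 + 4)*(-3) = -352*(-3) = -4*(-264) = 1056)
J² = 1056² = 1115136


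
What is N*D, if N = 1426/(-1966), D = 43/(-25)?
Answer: 30659/24575 ≈ 1.2476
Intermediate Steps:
D = -43/25 (D = 43*(-1/25) = -43/25 ≈ -1.7200)
N = -713/983 (N = 1426*(-1/1966) = -713/983 ≈ -0.72533)
N*D = -713/983*(-43/25) = 30659/24575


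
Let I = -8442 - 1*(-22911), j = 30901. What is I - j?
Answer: -16432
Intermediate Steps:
I = 14469 (I = -8442 + 22911 = 14469)
I - j = 14469 - 1*30901 = 14469 - 30901 = -16432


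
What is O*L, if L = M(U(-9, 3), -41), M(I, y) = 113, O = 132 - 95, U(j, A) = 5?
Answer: 4181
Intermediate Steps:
O = 37
L = 113
O*L = 37*113 = 4181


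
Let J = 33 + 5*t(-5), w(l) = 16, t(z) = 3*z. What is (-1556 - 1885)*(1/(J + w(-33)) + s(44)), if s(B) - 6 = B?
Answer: -4469859/26 ≈ -1.7192e+5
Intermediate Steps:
J = -42 (J = 33 + 5*(3*(-5)) = 33 + 5*(-15) = 33 - 75 = -42)
s(B) = 6 + B
(-1556 - 1885)*(1/(J + w(-33)) + s(44)) = (-1556 - 1885)*(1/(-42 + 16) + (6 + 44)) = -3441*(1/(-26) + 50) = -3441*(-1/26 + 50) = -3441*1299/26 = -4469859/26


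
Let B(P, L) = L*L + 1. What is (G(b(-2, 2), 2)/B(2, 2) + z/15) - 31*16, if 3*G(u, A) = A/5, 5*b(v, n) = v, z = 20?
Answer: -12366/25 ≈ -494.64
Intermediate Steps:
b(v, n) = v/5
G(u, A) = A/15 (G(u, A) = (A/5)/3 = A/15)
B(P, L) = 1 + L² (B(P, L) = L² + 1 = 1 + L²)
(G(b(-2, 2), 2)/B(2, 2) + z/15) - 31*16 = (((1/15)*2)/(1 + 2²) + 20/15) - 31*16 = (2/(15*(1 + 4)) + 20*(1/15)) - 496 = ((2/15)/5 + 4/3) - 496 = ((2/15)*(⅕) + 4/3) - 496 = (2/75 + 4/3) - 496 = 34/25 - 496 = -12366/25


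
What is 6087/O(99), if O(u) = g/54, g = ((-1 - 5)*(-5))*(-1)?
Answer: -54783/5 ≈ -10957.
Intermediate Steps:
g = -30 (g = -6*(-5)*(-1) = 30*(-1) = -30)
O(u) = -5/9 (O(u) = -30/54 = -30*1/54 = -5/9)
6087/O(99) = 6087/(-5/9) = 6087*(-9/5) = -54783/5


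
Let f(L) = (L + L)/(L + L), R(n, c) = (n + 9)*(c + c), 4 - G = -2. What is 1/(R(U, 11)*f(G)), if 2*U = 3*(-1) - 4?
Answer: 1/121 ≈ 0.0082645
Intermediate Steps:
U = -7/2 (U = (3*(-1) - 4)/2 = (-3 - 4)/2 = (½)*(-7) = -7/2 ≈ -3.5000)
G = 6 (G = 4 - 1*(-2) = 4 + 2 = 6)
R(n, c) = 2*c*(9 + n) (R(n, c) = (9 + n)*(2*c) = 2*c*(9 + n))
f(L) = 1 (f(L) = (2*L)/((2*L)) = (2*L)*(1/(2*L)) = 1)
1/(R(U, 11)*f(G)) = 1/((2*11*(9 - 7/2))*1) = 1/((2*11*(11/2))*1) = 1/(121*1) = 1/121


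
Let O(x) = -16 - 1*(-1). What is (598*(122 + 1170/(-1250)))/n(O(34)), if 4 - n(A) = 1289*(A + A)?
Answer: 4524767/2417125 ≈ 1.8720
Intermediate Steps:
O(x) = -15 (O(x) = -16 + 1 = -15)
n(A) = 4 - 2578*A (n(A) = 4 - 1289*(A + A) = 4 - 1289*2*A = 4 - 2578*A)
(598*(122 + 1170/(-1250)))/n(O(34)) = (598*(122 + 1170/(-1250)))/(4 - 2578*(-15)) = (598*(122 + 1170*(-1/1250)))/(4 + 38670) = (598*(122 - 117/125))/38674 = (598*(15133/125))*(1/38674) = (9049534/125)*(1/38674) = 4524767/2417125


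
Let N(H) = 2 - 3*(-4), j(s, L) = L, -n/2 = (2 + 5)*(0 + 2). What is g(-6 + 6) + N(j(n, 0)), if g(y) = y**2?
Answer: 14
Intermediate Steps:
n = -28 (n = -2*(2 + 5)*(0 + 2) = -14*2 = -2*14 = -28)
N(H) = 14 (N(H) = 2 + 12 = 14)
g(-6 + 6) + N(j(n, 0)) = (-6 + 6)**2 + 14 = 0**2 + 14 = 0 + 14 = 14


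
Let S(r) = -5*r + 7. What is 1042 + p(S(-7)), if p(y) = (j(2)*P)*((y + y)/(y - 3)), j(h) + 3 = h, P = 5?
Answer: 13406/13 ≈ 1031.2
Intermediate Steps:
j(h) = -3 + h
S(r) = 7 - 5*r
p(y) = -10*y/(-3 + y) (p(y) = ((-3 + 2)*5)*((y + y)/(y - 3)) = (-1*5)*((2*y)/(-3 + y)) = -10*y/(-3 + y))
1042 + p(S(-7)) = 1042 - 10*(7 - 5*(-7))/(-3 + (7 - 5*(-7))) = 1042 - 10*(7 + 35)/(-3 + (7 + 35)) = 1042 - 10*42/(-3 + 42) = 1042 - 10*42/39 = 1042 - 10*42*1/39 = 1042 - 140/13 = 13406/13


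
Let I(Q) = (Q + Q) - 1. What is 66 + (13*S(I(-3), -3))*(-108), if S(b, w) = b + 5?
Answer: 2874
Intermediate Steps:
I(Q) = -1 + 2*Q (I(Q) = 2*Q - 1 = -1 + 2*Q)
S(b, w) = 5 + b
66 + (13*S(I(-3), -3))*(-108) = 66 + (13*(5 + (-1 + 2*(-3))))*(-108) = 66 + (13*(5 + (-1 - 6)))*(-108) = 66 + (13*(5 - 7))*(-108) = 66 + (13*(-2))*(-108) = 66 - 26*(-108) = 66 + 2808 = 2874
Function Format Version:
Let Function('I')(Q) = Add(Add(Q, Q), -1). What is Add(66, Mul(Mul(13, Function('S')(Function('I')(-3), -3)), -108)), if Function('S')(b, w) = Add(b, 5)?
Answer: 2874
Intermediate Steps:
Function('I')(Q) = Add(-1, Mul(2, Q)) (Function('I')(Q) = Add(Mul(2, Q), -1) = Add(-1, Mul(2, Q)))
Function('S')(b, w) = Add(5, b)
Add(66, Mul(Mul(13, Function('S')(Function('I')(-3), -3)), -108)) = Add(66, Mul(Mul(13, Add(5, Add(-1, Mul(2, -3)))), -108)) = Add(66, Mul(Mul(13, Add(5, Add(-1, -6))), -108)) = Add(66, Mul(Mul(13, Add(5, -7)), -108)) = Add(66, Mul(Mul(13, -2), -108)) = Add(66, Mul(-26, -108)) = Add(66, 2808) = 2874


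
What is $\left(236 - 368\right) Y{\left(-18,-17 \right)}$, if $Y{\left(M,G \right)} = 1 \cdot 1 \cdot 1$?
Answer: $-132$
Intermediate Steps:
$Y{\left(M,G \right)} = 1$ ($Y{\left(M,G \right)} = 1 \cdot 1 = 1$)
$\left(236 - 368\right) Y{\left(-18,-17 \right)} = \left(236 - 368\right) 1 = \left(-132\right) 1 = -132$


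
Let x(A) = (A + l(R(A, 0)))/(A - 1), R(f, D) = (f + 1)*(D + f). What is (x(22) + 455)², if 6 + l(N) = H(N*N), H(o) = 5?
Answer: 207936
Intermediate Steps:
R(f, D) = (1 + f)*(D + f)
l(N) = -1 (l(N) = -6 + 5 = -1)
x(A) = 1 (x(A) = (A - 1)/(A - 1) = (-1 + A)/(-1 + A) = 1)
(x(22) + 455)² = (1 + 455)² = 456² = 207936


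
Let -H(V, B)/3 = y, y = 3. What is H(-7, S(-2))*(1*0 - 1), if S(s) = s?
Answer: 9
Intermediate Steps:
H(V, B) = -9 (H(V, B) = -3*3 = -9)
H(-7, S(-2))*(1*0 - 1) = -9*(1*0 - 1) = -9*(0 - 1) = -9*(-1) = 9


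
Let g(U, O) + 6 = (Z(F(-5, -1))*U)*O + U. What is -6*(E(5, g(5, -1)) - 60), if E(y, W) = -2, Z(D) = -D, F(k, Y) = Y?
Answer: 372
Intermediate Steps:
g(U, O) = -6 + U + O*U (g(U, O) = -6 + (((-1*(-1))*U)*O + U) = -6 + ((1*U)*O + U) = -6 + (U*O + U) = -6 + (O*U + U) = -6 + (U + O*U) = -6 + U + O*U)
-6*(E(5, g(5, -1)) - 60) = -6*(-2 - 60) = -6*(-62) = 372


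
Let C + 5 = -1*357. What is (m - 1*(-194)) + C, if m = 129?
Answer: -39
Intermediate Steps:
C = -362 (C = -5 - 1*357 = -5 - 357 = -362)
(m - 1*(-194)) + C = (129 - 1*(-194)) - 362 = (129 + 194) - 362 = 323 - 362 = -39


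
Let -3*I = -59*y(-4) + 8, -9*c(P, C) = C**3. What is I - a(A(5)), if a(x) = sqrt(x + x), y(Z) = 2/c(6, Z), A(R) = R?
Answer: 275/96 - sqrt(10) ≈ -0.29769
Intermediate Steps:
c(P, C) = -C**3/9
y(Z) = -18/Z**3 (y(Z) = 2/((-Z**3/9)) = 2*(-9/Z**3) = -18/Z**3)
a(x) = sqrt(2)*sqrt(x) (a(x) = sqrt(2*x) = sqrt(2)*sqrt(x))
I = 275/96 (I = -(-(-1062)/(-4)**3 + 8)/3 = -(-(-1062)*(-1)/64 + 8)/3 = -(-59*9/32 + 8)/3 = -(-531/32 + 8)/3 = -1/3*(-275/32) = 275/96 ≈ 2.8646)
I - a(A(5)) = 275/96 - sqrt(2)*sqrt(5) = 275/96 - sqrt(10)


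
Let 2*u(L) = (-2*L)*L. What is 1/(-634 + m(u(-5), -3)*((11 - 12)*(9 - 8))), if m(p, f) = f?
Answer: -1/631 ≈ -0.0015848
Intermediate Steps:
u(L) = -L² (u(L) = ((-2*L)*L)/2 = (-2*L²)/2 = -L²)
1/(-634 + m(u(-5), -3)*((11 - 12)*(9 - 8))) = 1/(-634 - 3*(11 - 12)*(9 - 8)) = 1/(-634 - (-3)) = 1/(-634 - 3*(-1)) = 1/(-634 + 3) = 1/(-631) = -1/631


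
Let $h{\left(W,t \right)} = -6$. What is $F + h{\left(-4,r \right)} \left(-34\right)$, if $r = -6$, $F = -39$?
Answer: $165$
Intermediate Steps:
$F + h{\left(-4,r \right)} \left(-34\right) = -39 - -204 = -39 + 204 = 165$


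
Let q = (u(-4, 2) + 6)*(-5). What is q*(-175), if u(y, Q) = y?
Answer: 1750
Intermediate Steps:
q = -10 (q = (-4 + 6)*(-5) = 2*(-5) = -10)
q*(-175) = -10*(-175) = 1750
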